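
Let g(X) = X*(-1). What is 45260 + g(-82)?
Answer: 45342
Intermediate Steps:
g(X) = -X
45260 + g(-82) = 45260 - 1*(-82) = 45260 + 82 = 45342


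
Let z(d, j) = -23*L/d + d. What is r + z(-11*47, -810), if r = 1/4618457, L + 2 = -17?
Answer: -1236481018265/2387742269 ≈ -517.85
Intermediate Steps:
L = -19 (L = -2 - 17 = -19)
z(d, j) = d + 437/d (z(d, j) = -(-437)/d + d = 437/d + d = d + 437/d)
r = 1/4618457 ≈ 2.1652e-7
r + z(-11*47, -810) = 1/4618457 + (-11*47 + 437/((-11*47))) = 1/4618457 + (-517 + 437/(-517)) = 1/4618457 + (-517 + 437*(-1/517)) = 1/4618457 + (-517 - 437/517) = 1/4618457 - 267726/517 = -1236481018265/2387742269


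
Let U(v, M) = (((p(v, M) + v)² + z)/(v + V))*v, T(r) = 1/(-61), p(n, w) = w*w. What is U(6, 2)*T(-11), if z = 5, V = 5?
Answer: -630/671 ≈ -0.93890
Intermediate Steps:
p(n, w) = w²
T(r) = -1/61
U(v, M) = v*(5 + (v + M²)²)/(5 + v) (U(v, M) = (((M² + v)² + 5)/(v + 5))*v = (((v + M²)² + 5)/(5 + v))*v = ((5 + (v + M²)²)/(5 + v))*v = v*(5 + (v + M²)²)/(5 + v))
U(6, 2)*T(-11) = (6*(5 + (6 + 2²)²)/(5 + 6))*(-1/61) = (6*(5 + (6 + 4)²)/11)*(-1/61) = (6*(1/11)*(5 + 10²))*(-1/61) = (6*(1/11)*(5 + 100))*(-1/61) = (6*(1/11)*105)*(-1/61) = (630/11)*(-1/61) = -630/671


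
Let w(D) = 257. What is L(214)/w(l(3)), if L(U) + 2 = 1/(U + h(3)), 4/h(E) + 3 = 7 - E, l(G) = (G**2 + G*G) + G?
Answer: -435/56026 ≈ -0.0077643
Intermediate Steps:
l(G) = G + 2*G**2 (l(G) = (G**2 + G**2) + G = 2*G**2 + G = G + 2*G**2)
h(E) = 4/(4 - E) (h(E) = 4/(-3 + (7 - E)) = 4/(4 - E))
L(U) = -2 + 1/(4 + U) (L(U) = -2 + 1/(U - 4/(-4 + 3)) = -2 + 1/(U - 4/(-1)) = -2 + 1/(U - 4*(-1)) = -2 + 1/(U + 4) = -2 + 1/(4 + U))
L(214)/w(l(3)) = ((-7 - 2*214)/(4 + 214))/257 = ((-7 - 428)/218)*(1/257) = ((1/218)*(-435))*(1/257) = -435/218*1/257 = -435/56026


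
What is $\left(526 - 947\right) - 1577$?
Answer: $-1998$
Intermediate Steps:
$\left(526 - 947\right) - 1577 = -421 - 1577 = -1998$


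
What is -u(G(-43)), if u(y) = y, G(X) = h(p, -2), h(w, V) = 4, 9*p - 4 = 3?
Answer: -4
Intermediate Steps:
p = 7/9 (p = 4/9 + (⅑)*3 = 4/9 + ⅓ = 7/9 ≈ 0.77778)
G(X) = 4
-u(G(-43)) = -1*4 = -4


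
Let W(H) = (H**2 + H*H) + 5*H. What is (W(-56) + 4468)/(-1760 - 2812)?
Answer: -2615/1143 ≈ -2.2878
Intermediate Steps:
W(H) = 2*H**2 + 5*H (W(H) = (H**2 + H**2) + 5*H = 2*H**2 + 5*H)
(W(-56) + 4468)/(-1760 - 2812) = (-56*(5 + 2*(-56)) + 4468)/(-1760 - 2812) = (-56*(5 - 112) + 4468)/(-4572) = (-56*(-107) + 4468)*(-1/4572) = (5992 + 4468)*(-1/4572) = 10460*(-1/4572) = -2615/1143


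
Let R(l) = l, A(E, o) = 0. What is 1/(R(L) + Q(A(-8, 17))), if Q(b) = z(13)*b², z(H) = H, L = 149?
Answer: 1/149 ≈ 0.0067114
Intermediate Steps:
Q(b) = 13*b²
1/(R(L) + Q(A(-8, 17))) = 1/(149 + 13*0²) = 1/(149 + 13*0) = 1/(149 + 0) = 1/149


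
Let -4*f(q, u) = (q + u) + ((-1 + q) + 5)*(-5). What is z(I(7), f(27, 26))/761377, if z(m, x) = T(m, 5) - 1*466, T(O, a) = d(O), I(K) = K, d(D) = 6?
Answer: -460/761377 ≈ -0.00060417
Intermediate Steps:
T(O, a) = 6
f(q, u) = 5 + q - u/4 (f(q, u) = -((q + u) + ((-1 + q) + 5)*(-5))/4 = -((q + u) + (4 + q)*(-5))/4 = -((q + u) + (-20 - 5*q))/4 = -(-20 + u - 4*q)/4 = 5 + q - u/4)
z(m, x) = -460 (z(m, x) = 6 - 1*466 = 6 - 466 = -460)
z(I(7), f(27, 26))/761377 = -460/761377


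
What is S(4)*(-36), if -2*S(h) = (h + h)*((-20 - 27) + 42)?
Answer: -720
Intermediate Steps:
S(h) = 5*h (S(h) = -(h + h)*((-20 - 27) + 42)/2 = -2*h*(-47 + 42)/2 = -2*h*(-5)/2 = -(-5)*h = 5*h)
S(4)*(-36) = (5*4)*(-36) = 20*(-36) = -720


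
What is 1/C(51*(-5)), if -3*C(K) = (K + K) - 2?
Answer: 3/512 ≈ 0.0058594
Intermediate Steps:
C(K) = ⅔ - 2*K/3 (C(K) = -((K + K) - 2)/3 = -(2*K - 2)/3 = -(-2 + 2*K)/3 = ⅔ - 2*K/3)
1/C(51*(-5)) = 1/(⅔ - 34*(-5)) = 1/(⅔ - ⅔*(-255)) = 1/(⅔ + 170) = 1/(512/3) = 3/512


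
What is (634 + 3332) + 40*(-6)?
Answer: 3726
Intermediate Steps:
(634 + 3332) + 40*(-6) = 3966 - 240 = 3726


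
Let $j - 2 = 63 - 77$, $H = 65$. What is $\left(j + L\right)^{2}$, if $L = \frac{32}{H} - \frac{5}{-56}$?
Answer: $\frac{1727482969}{13249600} \approx 130.38$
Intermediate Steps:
$L = \frac{2117}{3640}$ ($L = \frac{32}{65} - \frac{5}{-56} = 32 \cdot \frac{1}{65} - - \frac{5}{56} = \frac{32}{65} + \frac{5}{56} = \frac{2117}{3640} \approx 0.58159$)
$j = -12$ ($j = 2 + \left(63 - 77\right) = 2 - 14 = -12$)
$\left(j + L\right)^{2} = \left(-12 + \frac{2117}{3640}\right)^{2} = \left(- \frac{41563}{3640}\right)^{2} = \frac{1727482969}{13249600}$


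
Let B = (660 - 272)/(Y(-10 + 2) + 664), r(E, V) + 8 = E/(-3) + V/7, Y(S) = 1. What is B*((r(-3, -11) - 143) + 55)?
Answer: -262288/4655 ≈ -56.345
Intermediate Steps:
r(E, V) = -8 - E/3 + V/7 (r(E, V) = -8 + (E/(-3) + V/7) = -8 + (E*(-⅓) + V*(⅐)) = -8 + (-E/3 + V/7) = -8 - E/3 + V/7)
B = 388/665 (B = (660 - 272)/(1 + 664) = 388/665 ≈ 0.58346)
B*((r(-3, -11) - 143) + 55) = 388*(((-8 - ⅓*(-3) + (⅐)*(-11)) - 143) + 55)/665 = 388*(((-8 + 1 - 11/7) - 143) + 55)/665 = 388*((-60/7 - 143) + 55)/665 = 388*(-1061/7 + 55)/665 = (388/665)*(-676/7) = -262288/4655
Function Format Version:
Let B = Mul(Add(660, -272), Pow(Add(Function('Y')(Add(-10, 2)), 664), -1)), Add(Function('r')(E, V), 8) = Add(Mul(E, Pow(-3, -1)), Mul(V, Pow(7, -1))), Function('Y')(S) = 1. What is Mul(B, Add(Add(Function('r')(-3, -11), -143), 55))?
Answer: Rational(-262288, 4655) ≈ -56.345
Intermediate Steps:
Function('r')(E, V) = Add(-8, Mul(Rational(-1, 3), E), Mul(Rational(1, 7), V)) (Function('r')(E, V) = Add(-8, Add(Mul(E, Pow(-3, -1)), Mul(V, Pow(7, -1)))) = Add(-8, Add(Mul(E, Rational(-1, 3)), Mul(V, Rational(1, 7)))) = Add(-8, Add(Mul(Rational(-1, 3), E), Mul(Rational(1, 7), V))) = Add(-8, Mul(Rational(-1, 3), E), Mul(Rational(1, 7), V)))
B = Rational(388, 665) (B = Mul(Add(660, -272), Pow(Add(1, 664), -1)) = Mul(388, Pow(665, -1)) = Mul(388, Rational(1, 665)) = Rational(388, 665) ≈ 0.58346)
Mul(B, Add(Add(Function('r')(-3, -11), -143), 55)) = Mul(Rational(388, 665), Add(Add(Add(-8, Mul(Rational(-1, 3), -3), Mul(Rational(1, 7), -11)), -143), 55)) = Mul(Rational(388, 665), Add(Add(Add(-8, 1, Rational(-11, 7)), -143), 55)) = Mul(Rational(388, 665), Add(Add(Rational(-60, 7), -143), 55)) = Mul(Rational(388, 665), Add(Rational(-1061, 7), 55)) = Mul(Rational(388, 665), Rational(-676, 7)) = Rational(-262288, 4655)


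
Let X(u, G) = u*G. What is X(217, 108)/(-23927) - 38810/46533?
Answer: -2019154258/1113395091 ≈ -1.8135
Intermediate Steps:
X(u, G) = G*u
X(217, 108)/(-23927) - 38810/46533 = (108*217)/(-23927) - 38810/46533 = 23436*(-1/23927) - 38810*1/46533 = -23436/23927 - 38810/46533 = -2019154258/1113395091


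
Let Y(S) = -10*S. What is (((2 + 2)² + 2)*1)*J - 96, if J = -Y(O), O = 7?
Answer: 1164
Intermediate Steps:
J = 70 (J = -(-10)*7 = -1*(-70) = 70)
(((2 + 2)² + 2)*1)*J - 96 = (((2 + 2)² + 2)*1)*70 - 96 = ((4² + 2)*1)*70 - 96 = ((16 + 2)*1)*70 - 96 = (18*1)*70 - 96 = 18*70 - 96 = 1260 - 96 = 1164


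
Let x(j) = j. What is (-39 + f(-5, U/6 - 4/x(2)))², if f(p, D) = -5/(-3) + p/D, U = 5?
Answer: 481636/441 ≈ 1092.1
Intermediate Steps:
f(p, D) = 5/3 + p/D (f(p, D) = -5*(-⅓) + p/D = 5/3 + p/D)
(-39 + f(-5, U/6 - 4/x(2)))² = (-39 + (5/3 - 5/(5/6 - 4/2)))² = (-39 + (5/3 - 5/(5*(⅙) - 4*½)))² = (-39 + (5/3 - 5/(⅚ - 2)))² = (-39 + (5/3 - 5/(-7/6)))² = (-39 + (5/3 - 5*(-6/7)))² = (-39 + (5/3 + 30/7))² = (-39 + 125/21)² = (-694/21)² = 481636/441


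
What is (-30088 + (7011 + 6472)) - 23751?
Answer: -40356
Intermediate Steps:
(-30088 + (7011 + 6472)) - 23751 = (-30088 + 13483) - 23751 = -16605 - 23751 = -40356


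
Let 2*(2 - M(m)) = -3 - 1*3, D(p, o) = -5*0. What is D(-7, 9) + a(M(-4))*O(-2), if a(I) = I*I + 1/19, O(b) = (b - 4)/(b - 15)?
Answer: 168/19 ≈ 8.8421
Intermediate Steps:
D(p, o) = 0
M(m) = 5 (M(m) = 2 - (-3 - 1*3)/2 = 2 - (-3 - 3)/2 = 2 - ½*(-6) = 2 + 3 = 5)
O(b) = (-4 + b)/(-15 + b)
a(I) = 1/19 + I² (a(I) = I² + 1/19 = 1/19 + I²)
D(-7, 9) + a(M(-4))*O(-2) = 0 + (1/19 + 5²)*((-4 - 2)/(-15 - 2)) = 0 + (1/19 + 25)*(-6/(-17)) = 0 + 476*(-1/17*(-6))/19 = 0 + (476/19)*(6/17) = 0 + 168/19 = 168/19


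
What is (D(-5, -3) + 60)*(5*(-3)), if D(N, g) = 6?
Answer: -990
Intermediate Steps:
(D(-5, -3) + 60)*(5*(-3)) = (6 + 60)*(5*(-3)) = 66*(-15) = -990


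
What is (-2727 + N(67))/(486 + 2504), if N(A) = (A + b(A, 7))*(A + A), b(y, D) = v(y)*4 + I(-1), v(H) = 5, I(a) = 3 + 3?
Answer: 1947/598 ≈ 3.2559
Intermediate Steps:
I(a) = 6
b(y, D) = 26 (b(y, D) = 5*4 + 6 = 20 + 6 = 26)
N(A) = 2*A*(26 + A) (N(A) = (A + 26)*(A + A) = (26 + A)*(2*A) = 2*A*(26 + A))
(-2727 + N(67))/(486 + 2504) = (-2727 + 2*67*(26 + 67))/(486 + 2504) = (-2727 + 2*67*93)/2990 = (-2727 + 12462)*(1/2990) = 9735*(1/2990) = 1947/598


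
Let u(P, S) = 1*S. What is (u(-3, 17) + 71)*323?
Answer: 28424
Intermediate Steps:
u(P, S) = S
(u(-3, 17) + 71)*323 = (17 + 71)*323 = 88*323 = 28424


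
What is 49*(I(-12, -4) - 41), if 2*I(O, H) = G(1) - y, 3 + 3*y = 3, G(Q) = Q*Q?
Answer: -3969/2 ≈ -1984.5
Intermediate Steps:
G(Q) = Q**2
y = 0 (y = -1 + (1/3)*3 = -1 + 1 = 0)
I(O, H) = 1/2 (I(O, H) = (1**2 - 1*0)/2 = (1 + 0)/2 = (1/2)*1 = 1/2)
49*(I(-12, -4) - 41) = 49*(1/2 - 41) = 49*(-81/2) = -3969/2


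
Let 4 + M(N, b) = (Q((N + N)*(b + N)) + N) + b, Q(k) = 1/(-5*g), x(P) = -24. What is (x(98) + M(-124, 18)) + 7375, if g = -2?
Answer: 72411/10 ≈ 7241.1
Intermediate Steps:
Q(k) = 1/10 (Q(k) = 1/(-5*(-2)) = 1/10)
M(N, b) = -39/10 + N + b (M(N, b) = -4 + ((1/10 + N) + b) = -4 + (1/10 + N + b) = -39/10 + N + b)
(x(98) + M(-124, 18)) + 7375 = (-24 + (-39/10 - 124 + 18)) + 7375 = (-24 - 1099/10) + 7375 = -1339/10 + 7375 = 72411/10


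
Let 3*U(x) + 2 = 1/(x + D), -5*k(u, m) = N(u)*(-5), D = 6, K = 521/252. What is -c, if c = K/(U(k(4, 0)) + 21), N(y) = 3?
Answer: -1563/15400 ≈ -0.10149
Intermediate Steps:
K = 521/252 (K = 521*(1/252) = 521/252 ≈ 2.0675)
k(u, m) = 3 (k(u, m) = -3*(-5)/5 = -⅕*(-15) = 3)
U(x) = -⅔ + 1/(3*(6 + x)) (U(x) = -⅔ + 1/(3*(x + 6)) = -⅔ + 1/(3*(6 + x)))
c = 1563/15400 (c = 521/(252*((-11 - 2*3)/(3*(6 + 3)) + 21)) = 521/(252*((⅓)*(-11 - 6)/9 + 21)) = 521/(252*((⅓)*(⅑)*(-17) + 21)) = 521/(252*(-17/27 + 21)) = 521/(252*(550/27)) = (521/252)*(27/550) = 1563/15400 ≈ 0.10149)
-c = -1*1563/15400 = -1563/15400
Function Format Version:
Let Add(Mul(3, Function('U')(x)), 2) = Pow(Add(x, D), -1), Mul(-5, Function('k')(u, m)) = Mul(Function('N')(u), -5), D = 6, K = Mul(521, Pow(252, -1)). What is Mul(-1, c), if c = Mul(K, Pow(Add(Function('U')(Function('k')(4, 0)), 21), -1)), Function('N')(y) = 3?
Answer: Rational(-1563, 15400) ≈ -0.10149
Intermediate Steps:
K = Rational(521, 252) (K = Mul(521, Rational(1, 252)) = Rational(521, 252) ≈ 2.0675)
Function('k')(u, m) = 3 (Function('k')(u, m) = Mul(Rational(-1, 5), Mul(3, -5)) = Mul(Rational(-1, 5), -15) = 3)
Function('U')(x) = Add(Rational(-2, 3), Mul(Rational(1, 3), Pow(Add(6, x), -1))) (Function('U')(x) = Add(Rational(-2, 3), Mul(Rational(1, 3), Pow(Add(x, 6), -1))) = Add(Rational(-2, 3), Mul(Rational(1, 3), Pow(Add(6, x), -1))))
c = Rational(1563, 15400) (c = Mul(Rational(521, 252), Pow(Add(Mul(Rational(1, 3), Pow(Add(6, 3), -1), Add(-11, Mul(-2, 3))), 21), -1)) = Mul(Rational(521, 252), Pow(Add(Mul(Rational(1, 3), Pow(9, -1), Add(-11, -6)), 21), -1)) = Mul(Rational(521, 252), Pow(Add(Mul(Rational(1, 3), Rational(1, 9), -17), 21), -1)) = Mul(Rational(521, 252), Pow(Add(Rational(-17, 27), 21), -1)) = Mul(Rational(521, 252), Pow(Rational(550, 27), -1)) = Mul(Rational(521, 252), Rational(27, 550)) = Rational(1563, 15400) ≈ 0.10149)
Mul(-1, c) = Mul(-1, Rational(1563, 15400)) = Rational(-1563, 15400)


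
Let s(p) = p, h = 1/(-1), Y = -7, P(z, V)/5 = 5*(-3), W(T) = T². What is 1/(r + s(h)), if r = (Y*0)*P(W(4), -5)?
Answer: -1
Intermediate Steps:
P(z, V) = -75 (P(z, V) = 5*(5*(-3)) = 5*(-15) = -75)
h = -1 (h = -1*1 = -1)
r = 0 (r = -7*0*(-75) = 0*(-75) = 0)
1/(r + s(h)) = 1/(0 - 1) = 1/(-1) = -1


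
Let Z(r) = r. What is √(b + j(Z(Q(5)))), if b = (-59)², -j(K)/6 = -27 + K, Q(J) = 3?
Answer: 5*√145 ≈ 60.208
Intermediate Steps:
j(K) = 162 - 6*K (j(K) = -6*(-27 + K) = 162 - 6*K)
b = 3481
√(b + j(Z(Q(5)))) = √(3481 + (162 - 6*3)) = √(3481 + (162 - 18)) = √(3481 + 144) = √3625 = 5*√145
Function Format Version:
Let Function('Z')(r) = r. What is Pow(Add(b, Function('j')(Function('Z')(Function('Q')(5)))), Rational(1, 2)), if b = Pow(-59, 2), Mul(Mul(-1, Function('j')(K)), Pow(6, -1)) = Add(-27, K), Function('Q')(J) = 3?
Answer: Mul(5, Pow(145, Rational(1, 2))) ≈ 60.208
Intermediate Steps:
Function('j')(K) = Add(162, Mul(-6, K)) (Function('j')(K) = Mul(-6, Add(-27, K)) = Add(162, Mul(-6, K)))
b = 3481
Pow(Add(b, Function('j')(Function('Z')(Function('Q')(5)))), Rational(1, 2)) = Pow(Add(3481, Add(162, Mul(-6, 3))), Rational(1, 2)) = Pow(Add(3481, Add(162, -18)), Rational(1, 2)) = Pow(Add(3481, 144), Rational(1, 2)) = Pow(3625, Rational(1, 2)) = Mul(5, Pow(145, Rational(1, 2)))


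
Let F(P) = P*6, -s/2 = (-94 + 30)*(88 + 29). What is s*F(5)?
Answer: 449280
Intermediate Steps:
s = 14976 (s = -2*(-94 + 30)*(88 + 29) = -(-128)*117 = -2*(-7488) = 14976)
F(P) = 6*P
s*F(5) = 14976*(6*5) = 14976*30 = 449280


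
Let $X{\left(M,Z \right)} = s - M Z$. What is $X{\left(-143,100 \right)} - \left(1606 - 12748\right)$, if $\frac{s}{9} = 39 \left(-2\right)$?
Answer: $24740$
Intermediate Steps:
$s = -702$ ($s = 9 \cdot 39 \left(-2\right) = 9 \left(-78\right) = -702$)
$X{\left(M,Z \right)} = -702 - M Z$
$X{\left(-143,100 \right)} - \left(1606 - 12748\right) = \left(-702 - \left(-143\right) 100\right) - \left(1606 - 12748\right) = \left(-702 + 14300\right) - -11142 = 13598 + 11142 = 24740$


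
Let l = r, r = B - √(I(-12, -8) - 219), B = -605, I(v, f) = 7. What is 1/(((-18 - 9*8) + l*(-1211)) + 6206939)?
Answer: 1734876/12039256667117 - 1211*I*√53/24078513334234 ≈ 1.441e-7 - 3.6614e-10*I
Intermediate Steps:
r = -605 - 2*I*√53 (r = -605 - √(7 - 219) = -605 - √(-212) = -605 - 2*I*√53 ≈ -605.0 - 14.56*I)
l = -605 - 2*I*√53 ≈ -605.0 - 14.56*I
1/(((-18 - 9*8) + l*(-1211)) + 6206939) = 1/(((-18 - 9*8) + (-605 - 2*I*√53)*(-1211)) + 6206939) = 1/(((-18 - 72) + (732655 + 2422*I*√53)) + 6206939) = 1/((-90 + (732655 + 2422*I*√53)) + 6206939) = 1/((732565 + 2422*I*√53) + 6206939) = 1/(6939504 + 2422*I*√53)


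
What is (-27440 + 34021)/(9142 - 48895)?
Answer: -6581/39753 ≈ -0.16555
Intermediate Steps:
(-27440 + 34021)/(9142 - 48895) = 6581/(-39753) = 6581*(-1/39753) = -6581/39753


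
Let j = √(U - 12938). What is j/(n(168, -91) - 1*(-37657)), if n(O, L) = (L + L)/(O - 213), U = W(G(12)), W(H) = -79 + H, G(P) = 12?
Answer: 135*I*√5/99691 ≈ 0.0030281*I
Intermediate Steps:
U = -67 (U = -79 + 12 = -67)
n(O, L) = 2*L/(-213 + O) (n(O, L) = (2*L)/(-213 + O) = 2*L/(-213 + O))
j = 51*I*√5 (j = √(-67 - 12938) = √(-13005) = 51*I*√5 ≈ 114.04*I)
j/(n(168, -91) - 1*(-37657)) = (51*I*√5)/(2*(-91)/(-213 + 168) - 1*(-37657)) = (51*I*√5)/(2*(-91)/(-45) + 37657) = (51*I*√5)/(2*(-91)*(-1/45) + 37657) = (51*I*√5)/(182/45 + 37657) = (51*I*√5)/(1694747/45) = (51*I*√5)*(45/1694747) = 135*I*√5/99691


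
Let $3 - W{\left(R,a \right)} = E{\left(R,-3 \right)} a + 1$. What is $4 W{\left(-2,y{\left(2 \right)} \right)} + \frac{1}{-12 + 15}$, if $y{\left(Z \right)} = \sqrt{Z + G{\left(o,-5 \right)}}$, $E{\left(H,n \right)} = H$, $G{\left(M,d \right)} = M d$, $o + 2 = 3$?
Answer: $\frac{25}{3} + 8 i \sqrt{3} \approx 8.3333 + 13.856 i$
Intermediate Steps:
$o = 1$ ($o = -2 + 3 = 1$)
$y{\left(Z \right)} = \sqrt{-5 + Z}$ ($y{\left(Z \right)} = \sqrt{Z + 1 \left(-5\right)} = \sqrt{Z - 5} = \sqrt{-5 + Z}$)
$W{\left(R,a \right)} = 2 - R a$ ($W{\left(R,a \right)} = 3 - \left(R a + 1\right) = 3 - \left(1 + R a\right) = 2 - R a$)
$4 W{\left(-2,y{\left(2 \right)} \right)} + \frac{1}{-12 + 15} = 4 \left(2 - - 2 \sqrt{-5 + 2}\right) + \frac{1}{-12 + 15} = 4 \left(2 - - 2 \sqrt{-3}\right) + \frac{1}{3} = 4 \left(2 - - 2 i \sqrt{3}\right) + \frac{1}{3} = 4 \left(2 + 2 i \sqrt{3}\right) + \frac{1}{3} = \left(8 + 8 i \sqrt{3}\right) + \frac{1}{3} = \frac{25}{3} + 8 i \sqrt{3}$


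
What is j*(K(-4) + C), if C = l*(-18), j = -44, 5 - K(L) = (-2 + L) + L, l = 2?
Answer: 924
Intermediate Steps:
K(L) = 7 - 2*L (K(L) = 5 - ((-2 + L) + L) = 5 - (-2 + 2*L) = 5 + (2 - 2*L) = 7 - 2*L)
C = -36 (C = 2*(-18) = -36)
j*(K(-4) + C) = -44*((7 - 2*(-4)) - 36) = -44*((7 + 8) - 36) = -44*(15 - 36) = -44*(-21) = 924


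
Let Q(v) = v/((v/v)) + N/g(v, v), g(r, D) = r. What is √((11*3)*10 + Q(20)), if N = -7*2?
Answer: √34930/10 ≈ 18.690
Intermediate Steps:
N = -14
Q(v) = v - 14/v (Q(v) = v/((v/v)) - 14/v = v/1 - 14/v = v*1 - 14/v = v - 14/v)
√((11*3)*10 + Q(20)) = √((11*3)*10 + (20 - 14/20)) = √(33*10 + (20 - 14*1/20)) = √(330 + (20 - 7/10)) = √(330 + 193/10) = √(3493/10) = √34930/10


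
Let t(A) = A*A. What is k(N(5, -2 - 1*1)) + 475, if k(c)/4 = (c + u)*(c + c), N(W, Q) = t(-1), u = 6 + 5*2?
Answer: 611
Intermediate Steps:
u = 16 (u = 6 + 10 = 16)
t(A) = A**2
N(W, Q) = 1 (N(W, Q) = (-1)**2 = 1)
k(c) = 8*c*(16 + c) (k(c) = 4*((c + 16)*(c + c)) = 4*((16 + c)*(2*c)) = 4*(2*c*(16 + c)) = 8*c*(16 + c))
k(N(5, -2 - 1*1)) + 475 = 8*1*(16 + 1) + 475 = 8*1*17 + 475 = 136 + 475 = 611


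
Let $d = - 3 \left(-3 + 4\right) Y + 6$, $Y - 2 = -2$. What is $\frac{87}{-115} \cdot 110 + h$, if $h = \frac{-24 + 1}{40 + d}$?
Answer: $- \frac{3851}{46} \approx -83.717$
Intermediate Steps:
$Y = 0$ ($Y = 2 - 2 = 0$)
$d = 6$ ($d = - 3 \left(-3 + 4\right) 0 + 6 = \left(-3\right) 1 \cdot 0 + 6 = \left(-3\right) 0 + 6 = 0 + 6 = 6$)
$h = - \frac{1}{2}$ ($h = \frac{-24 + 1}{40 + 6} = - \frac{23}{46} = \left(-23\right) \frac{1}{46} = - \frac{1}{2} \approx -0.5$)
$\frac{87}{-115} \cdot 110 + h = \frac{87}{-115} \cdot 110 - \frac{1}{2} = 87 \left(- \frac{1}{115}\right) 110 - \frac{1}{2} = \left(- \frac{87}{115}\right) 110 - \frac{1}{2} = - \frac{1914}{23} - \frac{1}{2} = - \frac{3851}{46}$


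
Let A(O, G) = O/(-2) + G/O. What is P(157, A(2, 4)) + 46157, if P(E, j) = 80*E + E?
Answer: 58874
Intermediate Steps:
A(O, G) = -O/2 + G/O (A(O, G) = O*(-½) + G/O = -O/2 + G/O)
P(E, j) = 81*E
P(157, A(2, 4)) + 46157 = 81*157 + 46157 = 12717 + 46157 = 58874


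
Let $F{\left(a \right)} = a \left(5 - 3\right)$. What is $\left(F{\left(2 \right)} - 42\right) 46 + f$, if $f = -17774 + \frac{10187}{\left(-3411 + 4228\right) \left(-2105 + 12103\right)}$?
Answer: $- \frac{159462830865}{8168366} \approx -19522.0$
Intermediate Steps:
$F{\left(a \right)} = 2 a$ ($F{\left(a \right)} = a 2 = 2 a$)
$f = - \frac{145184527097}{8168366}$ ($f = -17774 + \frac{10187}{817 \cdot 9998} = -17774 + \frac{10187}{8168366} = - \frac{145184527097}{8168366} \approx -17774.0$)
$\left(F{\left(2 \right)} - 42\right) 46 + f = \left(2 \cdot 2 - 42\right) 46 - \frac{145184527097}{8168366} = \left(4 - 42\right) 46 - \frac{145184527097}{8168366} = \left(-38\right) 46 - \frac{145184527097}{8168366} = -1748 - \frac{145184527097}{8168366} = - \frac{159462830865}{8168366}$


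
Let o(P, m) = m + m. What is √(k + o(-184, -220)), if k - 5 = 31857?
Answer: √31422 ≈ 177.26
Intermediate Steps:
o(P, m) = 2*m
k = 31862 (k = 5 + 31857 = 31862)
√(k + o(-184, -220)) = √(31862 + 2*(-220)) = √(31862 - 440) = √31422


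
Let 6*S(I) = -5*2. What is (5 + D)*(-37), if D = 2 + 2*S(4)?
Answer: -407/3 ≈ -135.67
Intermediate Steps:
S(I) = -5/3 (S(I) = (-5*2)/6 = (⅙)*(-10) = -5/3)
D = -4/3 (D = 2 + 2*(-5/3) = 2 - 10/3 = -4/3 ≈ -1.3333)
(5 + D)*(-37) = (5 - 4/3)*(-37) = (11/3)*(-37) = -407/3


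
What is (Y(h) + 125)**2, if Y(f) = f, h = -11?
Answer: 12996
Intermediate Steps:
(Y(h) + 125)**2 = (-11 + 125)**2 = 114**2 = 12996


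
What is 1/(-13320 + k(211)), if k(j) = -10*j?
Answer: -1/15430 ≈ -6.4809e-5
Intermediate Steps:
1/(-13320 + k(211)) = 1/(-13320 - 10*211) = 1/(-13320 - 2110) = 1/(-15430) = -1/15430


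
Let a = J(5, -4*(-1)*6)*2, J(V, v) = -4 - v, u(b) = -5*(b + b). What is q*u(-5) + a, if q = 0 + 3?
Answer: 94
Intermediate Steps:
u(b) = -10*b
q = 3
a = -56 (a = (-4 - (-4*(-1))*6)*2 = (-4 - 4*6)*2 = (-4 - 1*24)*2 = (-4 - 24)*2 = -28*2 = -56)
q*u(-5) + a = 3*(-10*(-5)) - 56 = 3*50 - 56 = 150 - 56 = 94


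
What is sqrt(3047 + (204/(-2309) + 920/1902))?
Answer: sqrt(14693920995042231)/2195859 ≈ 55.203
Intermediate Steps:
sqrt(3047 + (204/(-2309) + 920/1902)) = sqrt(3047 + (204*(-1/2309) + 920*(1/1902))) = sqrt(3047 + (-204/2309 + 460/951)) = sqrt(3047 + 868136/2195859) = sqrt(6691650509/2195859) = sqrt(14693920995042231)/2195859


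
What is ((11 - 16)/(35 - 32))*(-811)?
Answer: 4055/3 ≈ 1351.7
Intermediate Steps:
((11 - 16)/(35 - 32))*(-811) = -5/3*(-811) = 4055/3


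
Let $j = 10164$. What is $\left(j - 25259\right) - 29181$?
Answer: $-44276$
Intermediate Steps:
$\left(j - 25259\right) - 29181 = \left(10164 - 25259\right) - 29181 = -15095 - 29181 = -44276$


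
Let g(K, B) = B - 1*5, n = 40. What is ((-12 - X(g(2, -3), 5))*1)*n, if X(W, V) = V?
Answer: -680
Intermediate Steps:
g(K, B) = -5 + B (g(K, B) = B - 5 = -5 + B)
((-12 - X(g(2, -3), 5))*1)*n = ((-12 - 1*5)*1)*40 = ((-12 - 5)*1)*40 = -17*1*40 = -17*40 = -680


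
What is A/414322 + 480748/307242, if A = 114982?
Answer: 58627943125/31824279981 ≈ 1.8422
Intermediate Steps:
A/414322 + 480748/307242 = 114982/414322 + 480748/307242 = 114982*(1/414322) + 480748*(1/307242) = 57491/207161 + 240374/153621 = 58627943125/31824279981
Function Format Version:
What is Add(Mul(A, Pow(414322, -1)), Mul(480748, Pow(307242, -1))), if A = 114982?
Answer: Rational(58627943125, 31824279981) ≈ 1.8422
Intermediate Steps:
Add(Mul(A, Pow(414322, -1)), Mul(480748, Pow(307242, -1))) = Add(Mul(114982, Pow(414322, -1)), Mul(480748, Pow(307242, -1))) = Add(Mul(114982, Rational(1, 414322)), Mul(480748, Rational(1, 307242))) = Add(Rational(57491, 207161), Rational(240374, 153621)) = Rational(58627943125, 31824279981)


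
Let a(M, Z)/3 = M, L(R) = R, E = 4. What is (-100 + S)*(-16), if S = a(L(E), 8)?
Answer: 1408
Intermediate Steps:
a(M, Z) = 3*M
S = 12 (S = 3*4 = 12)
(-100 + S)*(-16) = (-100 + 12)*(-16) = -88*(-16) = 1408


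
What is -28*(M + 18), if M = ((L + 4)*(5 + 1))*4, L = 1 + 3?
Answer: -5880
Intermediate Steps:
L = 4
M = 192 (M = ((4 + 4)*(5 + 1))*4 = (8*6)*4 = 48*4 = 192)
-28*(M + 18) = -28*(192 + 18) = -28*210 = -5880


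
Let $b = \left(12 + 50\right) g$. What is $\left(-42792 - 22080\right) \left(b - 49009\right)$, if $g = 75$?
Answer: $2877657048$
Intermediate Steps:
$b = 4650$ ($b = \left(12 + 50\right) 75 = 62 \cdot 75 = 4650$)
$\left(-42792 - 22080\right) \left(b - 49009\right) = \left(-42792 - 22080\right) \left(4650 - 49009\right) = \left(-64872\right) \left(-44359\right) = 2877657048$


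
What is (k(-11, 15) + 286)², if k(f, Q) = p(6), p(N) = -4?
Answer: 79524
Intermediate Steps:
k(f, Q) = -4
(k(-11, 15) + 286)² = (-4 + 286)² = 282² = 79524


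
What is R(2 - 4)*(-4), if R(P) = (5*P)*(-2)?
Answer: -80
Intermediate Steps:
R(P) = -10*P
R(2 - 4)*(-4) = -10*(2 - 4)*(-4) = -10*(-2)*(-4) = 20*(-4) = -80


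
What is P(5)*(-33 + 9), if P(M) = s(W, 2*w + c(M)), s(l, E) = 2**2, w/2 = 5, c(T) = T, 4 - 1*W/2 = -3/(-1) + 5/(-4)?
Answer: -96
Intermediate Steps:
W = 9/2 (W = 8 - 2*(-3/(-1) + 5/(-4)) = 8 - 2*(-3*(-1) + 5*(-1/4)) = 8 - 2*(3 - 5/4) = 8 - 2*7/4 = 8 - 7/2 = 9/2 ≈ 4.5000)
w = 10 (w = 2*5 = 10)
s(l, E) = 4
P(M) = 4
P(5)*(-33 + 9) = 4*(-33 + 9) = 4*(-24) = -96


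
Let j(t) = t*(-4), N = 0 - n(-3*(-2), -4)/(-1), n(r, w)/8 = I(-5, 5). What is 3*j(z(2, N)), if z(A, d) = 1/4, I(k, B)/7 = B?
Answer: -3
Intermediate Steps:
I(k, B) = 7*B
n(r, w) = 280 (n(r, w) = 8*(7*5) = 8*35 = 280)
N = 280 (N = 0 - 280/(-1) = 0 - 280*(-1) = 0 - 1*(-280) = 0 + 280 = 280)
z(A, d) = ¼
j(t) = -4*t
3*j(z(2, N)) = 3*(-4*¼) = 3*(-1) = -3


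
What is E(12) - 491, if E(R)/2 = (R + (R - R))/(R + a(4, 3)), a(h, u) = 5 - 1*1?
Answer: -979/2 ≈ -489.50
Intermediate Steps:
a(h, u) = 4 (a(h, u) = 5 - 1 = 4)
E(R) = 2*R/(4 + R) (E(R) = 2*((R + (R - R))/(R + 4)) = 2*((R + 0)/(4 + R)) = 2*(R/(4 + R)) = 2*R/(4 + R))
E(12) - 491 = 2*12/(4 + 12) - 491 = 2*12/16 - 491 = 2*12*(1/16) - 491 = 3/2 - 491 = -979/2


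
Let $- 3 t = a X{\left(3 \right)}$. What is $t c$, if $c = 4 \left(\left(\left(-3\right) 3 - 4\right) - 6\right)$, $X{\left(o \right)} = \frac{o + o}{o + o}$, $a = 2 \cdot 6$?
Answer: $304$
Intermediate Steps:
$a = 12$
$X{\left(o \right)} = 1$ ($X{\left(o \right)} = \frac{2 o}{2 o} = 2 o \frac{1}{2 o} = 1$)
$c = -76$ ($c = 4 \left(\left(-9 - 4\right) - 6\right) = 4 \left(-13 - 6\right) = 4 \left(-19\right) = -76$)
$t = -4$ ($t = - \frac{12 \cdot 1}{3} = \left(- \frac{1}{3}\right) 12 = -4$)
$t c = \left(-4\right) \left(-76\right) = 304$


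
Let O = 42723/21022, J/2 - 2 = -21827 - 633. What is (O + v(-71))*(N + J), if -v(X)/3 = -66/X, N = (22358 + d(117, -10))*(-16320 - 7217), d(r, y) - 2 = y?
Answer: 296987730970959/746281 ≈ 3.9796e+8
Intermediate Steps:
d(r, y) = 2 + y
J = -44916 (J = 4 + 2*(-21827 - 633) = 4 + 2*(-22460) = 4 - 44920 = -44916)
N = -526051950 (N = (22358 + (2 - 10))*(-16320 - 7217) = (22358 - 8)*(-23537) = 22350*(-23537) = -526051950)
O = 42723/21022 (O = 42723*(1/21022) = 42723/21022 ≈ 2.0323)
v(X) = 198/X (v(X) = -(-198)/X = 198/X)
(O + v(-71))*(N + J) = (42723/21022 + 198/(-71))*(-526051950 - 44916) = (42723/21022 + 198*(-1/71))*(-526096866) = (42723/21022 - 198/71)*(-526096866) = -1129023/1492562*(-526096866) = 296987730970959/746281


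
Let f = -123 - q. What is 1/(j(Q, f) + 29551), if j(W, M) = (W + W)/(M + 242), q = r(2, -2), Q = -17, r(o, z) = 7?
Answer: 56/1654839 ≈ 3.3840e-5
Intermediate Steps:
q = 7
f = -130 (f = -123 - 1*7 = -123 - 7 = -130)
j(W, M) = 2*W/(242 + M) (j(W, M) = (2*W)/(242 + M) = 2*W/(242 + M))
1/(j(Q, f) + 29551) = 1/(2*(-17)/(242 - 130) + 29551) = 1/(2*(-17)/112 + 29551) = 1/(2*(-17)*(1/112) + 29551) = 1/(-17/56 + 29551) = 1/(1654839/56) = 56/1654839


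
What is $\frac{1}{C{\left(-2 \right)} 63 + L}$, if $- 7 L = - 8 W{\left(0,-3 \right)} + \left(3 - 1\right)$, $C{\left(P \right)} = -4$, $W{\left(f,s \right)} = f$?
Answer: $- \frac{7}{1766} \approx -0.0039638$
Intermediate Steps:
$L = - \frac{2}{7}$ ($L = - \frac{\left(-8\right) 0 + \left(3 - 1\right)}{7} = - \frac{0 + \left(3 - 1\right)}{7} = - \frac{0 + 2}{7} = \left(- \frac{1}{7}\right) 2 = - \frac{2}{7} \approx -0.28571$)
$\frac{1}{C{\left(-2 \right)} 63 + L} = \frac{1}{\left(-4\right) 63 - \frac{2}{7}} = \frac{1}{-252 - \frac{2}{7}} = \frac{1}{- \frac{1766}{7}} = - \frac{7}{1766}$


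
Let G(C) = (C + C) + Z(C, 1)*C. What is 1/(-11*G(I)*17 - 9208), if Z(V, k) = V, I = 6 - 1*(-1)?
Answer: -1/20989 ≈ -4.7644e-5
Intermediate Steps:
I = 7 (I = 6 + 1 = 7)
G(C) = C² + 2*C (G(C) = (C + C) + C*C = 2*C + C² = C² + 2*C)
1/(-11*G(I)*17 - 9208) = 1/(-77*(2 + 7)*17 - 9208) = 1/(-77*9*17 - 9208) = 1/(-11*63*17 - 9208) = 1/(-693*17 - 9208) = 1/(-11781 - 9208) = 1/(-20989) = -1/20989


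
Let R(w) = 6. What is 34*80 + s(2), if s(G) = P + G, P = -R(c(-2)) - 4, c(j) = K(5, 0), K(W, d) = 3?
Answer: 2712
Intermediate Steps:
c(j) = 3
P = -10 (P = -1*6 - 4 = -6 - 4 = -10)
s(G) = -10 + G
34*80 + s(2) = 34*80 + (-10 + 2) = 2720 - 8 = 2712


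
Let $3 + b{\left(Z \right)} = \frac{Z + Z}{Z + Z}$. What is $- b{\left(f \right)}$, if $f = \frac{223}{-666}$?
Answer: $2$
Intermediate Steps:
$f = - \frac{223}{666}$ ($f = 223 \left(- \frac{1}{666}\right) = - \frac{223}{666} \approx -0.33484$)
$b{\left(Z \right)} = -2$ ($b{\left(Z \right)} = -3 + \frac{Z + Z}{Z + Z} = -3 + \frac{2 Z}{2 Z} = -3 + 2 Z \frac{1}{2 Z} = -3 + 1 = -2$)
$- b{\left(f \right)} = \left(-1\right) \left(-2\right) = 2$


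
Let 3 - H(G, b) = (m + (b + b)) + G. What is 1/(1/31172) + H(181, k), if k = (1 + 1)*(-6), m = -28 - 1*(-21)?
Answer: 31025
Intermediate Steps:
m = -7 (m = -28 + 21 = -7)
k = -12 (k = 2*(-6) = -12)
H(G, b) = 10 - G - 2*b (H(G, b) = 3 - ((-7 + (b + b)) + G) = 3 - ((-7 + 2*b) + G) = 3 - (-7 + G + 2*b) = 3 + (7 - G - 2*b) = 10 - G - 2*b)
1/(1/31172) + H(181, k) = 1/(1/31172) + (10 - 1*181 - 2*(-12)) = 1/(1/31172) + (10 - 181 + 24) = 31172 - 147 = 31025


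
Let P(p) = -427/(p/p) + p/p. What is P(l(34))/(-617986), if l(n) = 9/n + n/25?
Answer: 213/308993 ≈ 0.00068934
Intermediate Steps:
l(n) = 9/n + n/25 (l(n) = 9/n + n*(1/25) = 9/n + n/25)
P(p) = -426 (P(p) = -427/1 + 1 = -427*1 + 1 = -427 + 1 = -426)
P(l(34))/(-617986) = -426/(-617986) = -426*(-1/617986) = 213/308993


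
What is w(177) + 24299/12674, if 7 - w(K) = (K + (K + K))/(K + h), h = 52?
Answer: 19150999/2902346 ≈ 6.5985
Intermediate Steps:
w(K) = 7 - 3*K/(52 + K) (w(K) = 7 - (K + (K + K))/(K + 52) = 7 - (K + 2*K)/(52 + K) = 7 - 3*K/(52 + K))
w(177) + 24299/12674 = 4*(91 + 177)/(52 + 177) + 24299/12674 = 4*268/229 + 24299*(1/12674) = 4*(1/229)*268 + 24299/12674 = 1072/229 + 24299/12674 = 19150999/2902346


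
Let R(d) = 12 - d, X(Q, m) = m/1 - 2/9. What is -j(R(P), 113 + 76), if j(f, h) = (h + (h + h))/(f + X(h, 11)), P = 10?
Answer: -5103/115 ≈ -44.374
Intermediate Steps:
X(Q, m) = -2/9 + m (X(Q, m) = m*1 - 2*1/9 = m - 2/9 = -2/9 + m)
j(f, h) = 3*h/(97/9 + f) (j(f, h) = (h + (h + h))/(f + (-2/9 + 11)) = (h + 2*h)/(f + 97/9) = (3*h)/(97/9 + f) = 3*h/(97/9 + f))
-j(R(P), 113 + 76) = -27*(113 + 76)/(97 + 9*(12 - 1*10)) = -27*189/(97 + 9*(12 - 10)) = -27*189/(97 + 9*2) = -27*189/(97 + 18) = -27*189/115 = -1*5103/115 = -5103/115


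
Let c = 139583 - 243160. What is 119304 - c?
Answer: 222881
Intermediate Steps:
c = -103577
119304 - c = 119304 - 1*(-103577) = 119304 + 103577 = 222881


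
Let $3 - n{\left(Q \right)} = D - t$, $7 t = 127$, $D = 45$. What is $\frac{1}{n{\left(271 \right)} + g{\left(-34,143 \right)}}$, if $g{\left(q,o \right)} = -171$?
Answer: $- \frac{7}{1364} \approx -0.005132$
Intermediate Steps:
$t = \frac{127}{7}$ ($t = \frac{1}{7} \cdot 127 = \frac{127}{7} \approx 18.143$)
$n{\left(Q \right)} = - \frac{167}{7}$ ($n{\left(Q \right)} = 3 - \left(45 - \frac{127}{7}\right) = 3 - \frac{188}{7} = - \frac{167}{7}$)
$\frac{1}{n{\left(271 \right)} + g{\left(-34,143 \right)}} = \frac{1}{- \frac{167}{7} - 171} = \frac{1}{- \frac{1364}{7}} = - \frac{7}{1364}$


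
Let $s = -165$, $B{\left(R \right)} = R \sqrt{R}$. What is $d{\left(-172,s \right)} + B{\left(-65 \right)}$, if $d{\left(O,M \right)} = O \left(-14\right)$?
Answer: $2408 - 65 i \sqrt{65} \approx 2408.0 - 524.05 i$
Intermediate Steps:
$B{\left(R \right)} = R^{\frac{3}{2}}$
$d{\left(O,M \right)} = - 14 O$
$d{\left(-172,s \right)} + B{\left(-65 \right)} = \left(-14\right) \left(-172\right) + \left(-65\right)^{\frac{3}{2}} = 2408 - 65 i \sqrt{65}$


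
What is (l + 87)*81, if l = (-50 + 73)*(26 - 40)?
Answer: -19035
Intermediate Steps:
l = -322 (l = 23*(-14) = -322)
(l + 87)*81 = (-322 + 87)*81 = -235*81 = -19035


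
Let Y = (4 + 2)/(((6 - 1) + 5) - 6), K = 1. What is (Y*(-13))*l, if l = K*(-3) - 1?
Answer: 78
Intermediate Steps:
l = -4 (l = 1*(-3) - 1 = -3 - 1 = -4)
Y = 3/2 (Y = 6/((5 + 5) - 6) = 6/(10 - 6) = 6/4 = 6*(¼) = 3/2 ≈ 1.5000)
(Y*(-13))*l = ((3/2)*(-13))*(-4) = -39/2*(-4) = 78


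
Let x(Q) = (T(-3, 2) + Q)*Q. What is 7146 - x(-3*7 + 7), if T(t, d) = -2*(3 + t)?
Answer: 6950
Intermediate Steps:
T(t, d) = -6 - 2*t
x(Q) = Q**2 (x(Q) = ((-6 - 2*(-3)) + Q)*Q = ((-6 + 6) + Q)*Q = (0 + Q)*Q = Q*Q = Q**2)
7146 - x(-3*7 + 7) = 7146 - (-3*7 + 7)**2 = 7146 - (-21 + 7)**2 = 7146 - 1*(-14)**2 = 7146 - 1*196 = 7146 - 196 = 6950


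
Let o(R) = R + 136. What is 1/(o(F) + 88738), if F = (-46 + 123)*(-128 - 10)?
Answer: 1/78248 ≈ 1.2780e-5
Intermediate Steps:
F = -10626 (F = 77*(-138) = -10626)
o(R) = 136 + R
1/(o(F) + 88738) = 1/((136 - 10626) + 88738) = 1/(-10490 + 88738) = 1/78248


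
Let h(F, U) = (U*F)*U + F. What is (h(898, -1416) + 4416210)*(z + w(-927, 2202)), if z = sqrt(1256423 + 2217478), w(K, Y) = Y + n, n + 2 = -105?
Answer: 3781385744620 + 5414872188*sqrt(385989) ≈ 7.1455e+12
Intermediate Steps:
n = -107 (n = -2 - 105 = -107)
h(F, U) = F + F*U**2 (h(F, U) = (F*U)*U + F = F*U**2 + F = F + F*U**2)
w(K, Y) = -107 + Y (w(K, Y) = Y - 107 = -107 + Y)
z = 3*sqrt(385989) (z = sqrt(3473901) = 3*sqrt(385989) ≈ 1863.8)
(h(898, -1416) + 4416210)*(z + w(-927, 2202)) = (898*(1 + (-1416)**2) + 4416210)*(3*sqrt(385989) + (-107 + 2202)) = (898*(1 + 2005056) + 4416210)*(3*sqrt(385989) + 2095) = (898*2005057 + 4416210)*(2095 + 3*sqrt(385989)) = (1800541186 + 4416210)*(2095 + 3*sqrt(385989)) = 1804957396*(2095 + 3*sqrt(385989)) = 3781385744620 + 5414872188*sqrt(385989)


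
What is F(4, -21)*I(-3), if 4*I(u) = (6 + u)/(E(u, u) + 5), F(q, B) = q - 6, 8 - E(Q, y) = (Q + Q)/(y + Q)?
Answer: -1/8 ≈ -0.12500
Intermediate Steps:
E(Q, y) = 8 - 2*Q/(Q + y) (E(Q, y) = 8 - (Q + Q)/(y + Q) = 8 - 2*Q/(Q + y))
F(q, B) = -6 + q
I(u) = 1/8 + u/48 (I(u) = ((6 + u)/(2*(3*u + 4*u)/(u + u) + 5))/4 = ((6 + u)/(2*(7*u)/((2*u)) + 5))/4 = ((6 + u)/(2*(1/(2*u))*(7*u) + 5))/4 = ((6 + u)/(7 + 5))/4 = ((6 + u)/12)/4 = ((6 + u)*(1/12))/4 = (1/2 + u/12)/4 = 1/8 + u/48)
F(4, -21)*I(-3) = (-6 + 4)*(1/8 + (1/48)*(-3)) = -2*(1/8 - 1/16) = -2*1/16 = -1/8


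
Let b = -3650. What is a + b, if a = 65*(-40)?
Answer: -6250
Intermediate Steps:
a = -2600
a + b = -2600 - 3650 = -6250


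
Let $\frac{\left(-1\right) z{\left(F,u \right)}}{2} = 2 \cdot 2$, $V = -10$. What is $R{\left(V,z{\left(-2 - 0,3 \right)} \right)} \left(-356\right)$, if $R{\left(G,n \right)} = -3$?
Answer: $1068$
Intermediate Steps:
$z{\left(F,u \right)} = -8$ ($z{\left(F,u \right)} = - 2 \cdot 2 \cdot 2 = \left(-2\right) 4 = -8$)
$R{\left(V,z{\left(-2 - 0,3 \right)} \right)} \left(-356\right) = \left(-3\right) \left(-356\right) = 1068$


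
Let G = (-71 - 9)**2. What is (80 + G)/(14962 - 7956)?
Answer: 3240/3503 ≈ 0.92492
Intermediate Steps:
G = 6400 (G = (-80)**2 = 6400)
(80 + G)/(14962 - 7956) = (80 + 6400)/(14962 - 7956) = 6480/7006 = 6480*(1/7006) = 3240/3503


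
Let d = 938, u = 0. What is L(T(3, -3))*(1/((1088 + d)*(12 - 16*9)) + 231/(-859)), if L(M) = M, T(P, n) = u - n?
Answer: -61777651/76574696 ≈ -0.80676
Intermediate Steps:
T(P, n) = -n (T(P, n) = 0 - n = -n)
L(T(3, -3))*(1/((1088 + d)*(12 - 16*9)) + 231/(-859)) = (-1*(-3))*(1/((1088 + 938)*(12 - 16*9)) + 231/(-859)) = 3*(1/(2026*(12 - 144)) + 231*(-1/859)) = 3*((1/2026)/(-132) - 231/859) = 3*((1/2026)*(-1/132) - 231/859) = 3*(-1/267432 - 231/859) = 3*(-61777651/229724088) = -61777651/76574696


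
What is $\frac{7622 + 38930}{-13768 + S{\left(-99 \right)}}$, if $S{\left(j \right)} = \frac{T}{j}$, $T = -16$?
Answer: $- \frac{576081}{170377} \approx -3.3812$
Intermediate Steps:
$S{\left(j \right)} = - \frac{16}{j}$
$\frac{7622 + 38930}{-13768 + S{\left(-99 \right)}} = \frac{7622 + 38930}{-13768 - \frac{16}{-99}} = \frac{46552}{-13768 - - \frac{16}{99}} = \frac{46552}{-13768 + \frac{16}{99}} = \frac{46552}{- \frac{1363016}{99}} = 46552 \left(- \frac{99}{1363016}\right) = - \frac{576081}{170377}$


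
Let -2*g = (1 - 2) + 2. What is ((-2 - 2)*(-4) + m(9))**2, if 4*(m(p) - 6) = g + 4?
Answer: 33489/64 ≈ 523.27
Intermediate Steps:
g = -1/2 (g = -((1 - 2) + 2)/2 = -(-1 + 2)/2 = -1/2*1 = -1/2 ≈ -0.50000)
m(p) = 55/8 (m(p) = 6 + (-1/2 + 4)/4 = 6 + (1/4)*(7/2) = 6 + 7/8 = 55/8)
((-2 - 2)*(-4) + m(9))**2 = ((-2 - 2)*(-4) + 55/8)**2 = (-4*(-4) + 55/8)**2 = (16 + 55/8)**2 = (183/8)**2 = 33489/64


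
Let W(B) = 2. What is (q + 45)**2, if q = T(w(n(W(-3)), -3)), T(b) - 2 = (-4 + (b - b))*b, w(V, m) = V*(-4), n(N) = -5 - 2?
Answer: 4225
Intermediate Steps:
n(N) = -7
w(V, m) = -4*V
T(b) = 2 - 4*b (T(b) = 2 + (-4 + (b - b))*b = 2 + (-4 + 0)*b = 2 - 4*b)
q = -110 (q = 2 - (-16)*(-7) = 2 - 4*28 = 2 - 112 = -110)
(q + 45)**2 = (-110 + 45)**2 = (-65)**2 = 4225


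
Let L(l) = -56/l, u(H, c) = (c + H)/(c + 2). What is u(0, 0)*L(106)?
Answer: 0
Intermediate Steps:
u(H, c) = (H + c)/(2 + c)
u(0, 0)*L(106) = ((0 + 0)/(2 + 0))*(-56/106) = (0/2)*(-56*1/106) = ((½)*0)*(-28/53) = 0*(-28/53) = 0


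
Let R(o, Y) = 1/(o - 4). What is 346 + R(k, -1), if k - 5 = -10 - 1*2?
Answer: 3805/11 ≈ 345.91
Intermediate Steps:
k = -7 (k = 5 + (-10 - 1*2) = 5 + (-10 - 2) = 5 - 12 = -7)
R(o, Y) = 1/(-4 + o)
346 + R(k, -1) = 346 + 1/(-4 - 7) = 346 + 1/(-11) = 346 - 1/11 = 3805/11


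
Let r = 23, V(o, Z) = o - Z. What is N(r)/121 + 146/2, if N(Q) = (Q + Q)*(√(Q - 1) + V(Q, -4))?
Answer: 10075/121 + 46*√22/121 ≈ 85.048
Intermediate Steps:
N(Q) = 2*Q*(4 + Q + √(-1 + Q)) (N(Q) = (Q + Q)*(√(Q - 1) + (Q - 1*(-4))) = (2*Q)*(√(-1 + Q) + (Q + 4)) = (2*Q)*(√(-1 + Q) + (4 + Q)) = (2*Q)*(4 + Q + √(-1 + Q)) = 2*Q*(4 + Q + √(-1 + Q)))
N(r)/121 + 146/2 = (2*23*(4 + 23 + √(-1 + 23)))/121 + 146/2 = (2*23*(4 + 23 + √22))*(1/121) + 146*(½) = (2*23*(27 + √22))*(1/121) + 73 = (1242 + 46*√22)*(1/121) + 73 = (1242/121 + 46*√22/121) + 73 = 10075/121 + 46*√22/121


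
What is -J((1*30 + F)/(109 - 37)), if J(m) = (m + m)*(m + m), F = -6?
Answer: -4/9 ≈ -0.44444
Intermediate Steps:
J(m) = 4*m**2 (J(m) = (2*m)*(2*m) = 4*m**2)
-J((1*30 + F)/(109 - 37)) = -4*((1*30 - 6)/(109 - 37))**2 = -4*((30 - 6)/72)**2 = -4*(24*(1/72))**2 = -4*(1/3)**2 = -4/9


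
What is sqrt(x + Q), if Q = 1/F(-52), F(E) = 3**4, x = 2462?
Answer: sqrt(199423)/9 ≈ 49.619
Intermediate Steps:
F(E) = 81
Q = 1/81 ≈ 0.012346
sqrt(x + Q) = sqrt(2462 + 1/81) = sqrt(199423/81) = sqrt(199423)/9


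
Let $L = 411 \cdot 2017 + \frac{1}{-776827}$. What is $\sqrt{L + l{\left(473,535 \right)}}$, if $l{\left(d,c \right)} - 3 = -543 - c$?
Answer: $\frac{\sqrt{499611931107897421}}{776827} \approx 909.9$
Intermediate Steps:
$l{\left(d,c \right)} = -540 - c$ ($l{\left(d,c \right)} = 3 - \left(543 + c\right) = -540 - c$)
$L = \frac{643979484248}{776827}$ ($L = 828987 - \frac{1}{776827} = \frac{643979484248}{776827} \approx 8.2899 \cdot 10^{5}$)
$\sqrt{L + l{\left(473,535 \right)}} = \sqrt{\frac{643979484248}{776827} - 1075} = \sqrt{\frac{643144395223}{776827}} = \frac{\sqrt{499611931107897421}}{776827}$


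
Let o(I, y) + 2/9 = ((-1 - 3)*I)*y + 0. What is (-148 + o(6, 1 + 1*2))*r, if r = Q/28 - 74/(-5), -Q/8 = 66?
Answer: 281444/315 ≈ 893.47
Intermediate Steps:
Q = -528 (Q = -8*66 = -528)
o(I, y) = -2/9 - 4*I*y (o(I, y) = -2/9 + (((-1 - 3)*I)*y + 0) = -2/9 + ((-4*I)*y + 0) = -2/9 + (-4*I*y + 0) = -2/9 - 4*I*y)
r = -142/35 (r = -528/28 - 74/(-5) = -528*1/28 - 74*(-1/5) = -132/7 + 74/5 = -142/35 ≈ -4.0571)
(-148 + o(6, 1 + 1*2))*r = (-148 + (-2/9 - 4*6*(1 + 1*2)))*(-142/35) = (-148 + (-2/9 - 4*6*(1 + 2)))*(-142/35) = (-148 + (-2/9 - 4*6*3))*(-142/35) = (-148 + (-2/9 - 72))*(-142/35) = (-148 - 650/9)*(-142/35) = -1982/9*(-142/35) = 281444/315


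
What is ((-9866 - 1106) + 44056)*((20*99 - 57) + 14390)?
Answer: 539699292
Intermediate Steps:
((-9866 - 1106) + 44056)*((20*99 - 57) + 14390) = (-10972 + 44056)*((1980 - 57) + 14390) = 33084*(1923 + 14390) = 33084*16313 = 539699292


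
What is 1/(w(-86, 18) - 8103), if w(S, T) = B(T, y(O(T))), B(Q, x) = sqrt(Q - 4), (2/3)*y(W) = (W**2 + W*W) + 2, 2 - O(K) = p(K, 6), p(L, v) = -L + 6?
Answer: -8103/65658595 - sqrt(14)/65658595 ≈ -0.00012347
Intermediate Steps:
p(L, v) = 6 - L
O(K) = -4 + K (O(K) = 2 - (6 - K) = 2 + (-6 + K) = -4 + K)
y(W) = 3 + 3*W**2 (y(W) = 3*((W**2 + W*W) + 2)/2 = 3*((W**2 + W**2) + 2)/2 = 3*(2*W**2 + 2)/2 = 3*(2 + 2*W**2)/2 = 3 + 3*W**2)
B(Q, x) = sqrt(-4 + Q)
w(S, T) = sqrt(-4 + T)
1/(w(-86, 18) - 8103) = 1/(sqrt(-4 + 18) - 8103) = 1/(sqrt(14) - 8103) = 1/(-8103 + sqrt(14))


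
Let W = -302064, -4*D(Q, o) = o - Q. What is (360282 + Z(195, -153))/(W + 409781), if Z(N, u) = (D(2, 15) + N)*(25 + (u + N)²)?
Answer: 2813291/430868 ≈ 6.5294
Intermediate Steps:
D(Q, o) = -o/4 + Q/4 (D(Q, o) = -(o - Q)/4 = -o/4 + Q/4)
Z(N, u) = (25 + (N + u)²)*(-13/4 + N) (Z(N, u) = ((-¼*15 + (¼)*2) + N)*(25 + (u + N)²) = ((-15/4 + ½) + N)*(25 + (N + u)²) = (-13/4 + N)*(25 + (N + u)²) = (25 + (N + u)²)*(-13/4 + N))
(360282 + Z(195, -153))/(W + 409781) = (360282 + (-325/4 + 25*195 - 13*(195 - 153)²/4 + 195*(195 - 153)²))/(-302064 + 409781) = (360282 + (-325/4 + 4875 - 13/4*42² + 195*42²))/107717 = (360282 + (-325/4 + 4875 - 13/4*1764 + 195*1764))*(1/107717) = (360282 + (-325/4 + 4875 - 5733 + 343980))*(1/107717) = (360282 + 1372163/4)*(1/107717) = (2813291/4)*(1/107717) = 2813291/430868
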